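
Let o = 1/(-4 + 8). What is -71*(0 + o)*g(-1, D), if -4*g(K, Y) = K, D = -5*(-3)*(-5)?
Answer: -71/16 ≈ -4.4375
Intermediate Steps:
D = -75 (D = 15*(-5) = -75)
g(K, Y) = -K/4
o = ¼ (o = 1/4 = ¼ ≈ 0.25000)
-71*(0 + o)*g(-1, D) = -71*(0 + ¼)*(-¼*(-1)) = -71/(4*4) = -71*1/16 = -71/16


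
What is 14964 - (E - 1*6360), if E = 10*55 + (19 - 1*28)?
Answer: 20783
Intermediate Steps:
E = 541 (E = 550 + (19 - 28) = 550 - 9 = 541)
14964 - (E - 1*6360) = 14964 - (541 - 1*6360) = 14964 - (541 - 6360) = 14964 - 1*(-5819) = 14964 + 5819 = 20783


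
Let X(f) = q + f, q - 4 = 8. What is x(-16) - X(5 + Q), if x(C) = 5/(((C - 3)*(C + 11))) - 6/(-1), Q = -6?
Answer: -94/19 ≈ -4.9474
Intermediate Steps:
x(C) = 6 + 5/((-3 + C)*(11 + C)) (x(C) = 5/(((-3 + C)*(11 + C))) - 6*(-1) = 5*(1/((-3 + C)*(11 + C))) + 6 = 5/((-3 + C)*(11 + C)) + 6 = 6 + 5/((-3 + C)*(11 + C)))
q = 12 (q = 4 + 8 = 12)
X(f) = 12 + f
x(-16) - X(5 + Q) = (-193 + 6*(-16)² + 48*(-16))/(-33 + (-16)² + 8*(-16)) - (12 + (5 - 6)) = (-193 + 6*256 - 768)/(-33 + 256 - 128) - (12 - 1) = (-193 + 1536 - 768)/95 - 1*11 = (1/95)*575 - 11 = 115/19 - 11 = -94/19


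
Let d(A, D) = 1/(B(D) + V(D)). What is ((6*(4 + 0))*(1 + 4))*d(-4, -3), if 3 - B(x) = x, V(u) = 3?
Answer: 40/3 ≈ 13.333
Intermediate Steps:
B(x) = 3 - x
d(A, D) = 1/(6 - D) (d(A, D) = 1/((3 - D) + 3) = 1/(6 - D))
((6*(4 + 0))*(1 + 4))*d(-4, -3) = ((6*(4 + 0))*(1 + 4))*(-1/(-6 - 3)) = ((6*4)*5)*(-1/(-9)) = (24*5)*(-1*(-⅑)) = 120*(⅑) = 40/3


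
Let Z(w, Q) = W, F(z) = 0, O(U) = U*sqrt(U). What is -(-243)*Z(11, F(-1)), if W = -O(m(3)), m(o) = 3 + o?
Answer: -1458*sqrt(6) ≈ -3571.4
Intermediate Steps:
O(U) = U**(3/2)
W = -6*sqrt(6) (W = -(3 + 3)**(3/2) = -6**(3/2) = -6*sqrt(6) ≈ -14.697)
Z(w, Q) = -6*sqrt(6)
-(-243)*Z(11, F(-1)) = -(-243)*(-6*sqrt(6)) = -1458*sqrt(6)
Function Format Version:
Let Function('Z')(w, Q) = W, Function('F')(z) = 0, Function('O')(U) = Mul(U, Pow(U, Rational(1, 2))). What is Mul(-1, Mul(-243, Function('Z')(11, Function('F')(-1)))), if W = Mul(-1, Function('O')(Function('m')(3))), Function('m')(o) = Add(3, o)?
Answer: Mul(-1458, Pow(6, Rational(1, 2))) ≈ -3571.4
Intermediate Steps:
Function('O')(U) = Pow(U, Rational(3, 2))
W = Mul(-6, Pow(6, Rational(1, 2))) (W = Mul(-1, Pow(Add(3, 3), Rational(3, 2))) = Mul(-1, Pow(6, Rational(3, 2))) = Mul(-1, Mul(6, Pow(6, Rational(1, 2)))) = Mul(-6, Pow(6, Rational(1, 2))) ≈ -14.697)
Function('Z')(w, Q) = Mul(-6, Pow(6, Rational(1, 2)))
Mul(-1, Mul(-243, Function('Z')(11, Function('F')(-1)))) = Mul(-1, Mul(-243, Mul(-6, Pow(6, Rational(1, 2))))) = Mul(-1, Mul(1458, Pow(6, Rational(1, 2)))) = Mul(-1458, Pow(6, Rational(1, 2)))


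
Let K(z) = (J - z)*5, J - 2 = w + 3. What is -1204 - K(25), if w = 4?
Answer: -1124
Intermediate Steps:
J = 9 (J = 2 + (4 + 3) = 2 + 7 = 9)
K(z) = 45 - 5*z (K(z) = (9 - z)*5 = 45 - 5*z)
-1204 - K(25) = -1204 - (45 - 5*25) = -1204 - (45 - 125) = -1204 - 1*(-80) = -1204 + 80 = -1124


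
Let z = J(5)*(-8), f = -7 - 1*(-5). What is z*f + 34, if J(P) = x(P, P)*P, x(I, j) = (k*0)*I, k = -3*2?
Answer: 34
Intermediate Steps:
k = -6
f = -2 (f = -7 + 5 = -2)
x(I, j) = 0 (x(I, j) = (-6*0)*I = 0*I = 0)
J(P) = 0 (J(P) = 0*P = 0)
z = 0 (z = 0*(-8) = 0)
z*f + 34 = 0*(-2) + 34 = 0 + 34 = 34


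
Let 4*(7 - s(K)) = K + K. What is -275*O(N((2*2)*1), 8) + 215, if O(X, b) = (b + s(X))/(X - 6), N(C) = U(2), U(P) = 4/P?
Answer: 2355/2 ≈ 1177.5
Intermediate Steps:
s(K) = 7 - K/2 (s(K) = 7 - (K + K)/4 = 7 - K/2)
N(C) = 2 (N(C) = 4/2 = 4*(1/2) = 2)
O(X, b) = (7 + b - X/2)/(-6 + X) (O(X, b) = (b + (7 - X/2))/(X - 6) = (7 + b - X/2)/(-6 + X))
-275*O(N((2*2)*1), 8) + 215 = -275*(7 + 8 - 1/2*2)/(-6 + 2) + 215 = -275*(7 + 8 - 1)/(-4) + 215 = -(-275)*14/4 + 215 = -275*(-7/2) + 215 = 1925/2 + 215 = 2355/2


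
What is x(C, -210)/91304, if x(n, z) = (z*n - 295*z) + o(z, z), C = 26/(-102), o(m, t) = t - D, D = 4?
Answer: 525211/776084 ≈ 0.67675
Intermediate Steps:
o(m, t) = -4 + t (o(m, t) = t - 1*4 = t - 4 = -4 + t)
C = -13/51 (C = 26*(-1/102) = -13/51 ≈ -0.25490)
x(n, z) = -4 - 294*z + n*z (x(n, z) = (z*n - 295*z) + (-4 + z) = (n*z - 295*z) + (-4 + z) = (-295*z + n*z) + (-4 + z) = -4 - 294*z + n*z)
x(C, -210)/91304 = (-4 - 294*(-210) - 13/51*(-210))/91304 = (-4 + 61740 + 910/17)*(1/91304) = (1050422/17)*(1/91304) = 525211/776084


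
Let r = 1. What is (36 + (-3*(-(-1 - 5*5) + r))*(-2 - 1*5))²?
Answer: 363609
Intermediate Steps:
(36 + (-3*(-(-1 - 5*5) + r))*(-2 - 1*5))² = (36 + (-3*(-(-1 - 5*5) + 1))*(-2 - 1*5))² = (36 + (-3*(-(-1 - 25) + 1))*(-2 - 5))² = (36 - 3*(-1*(-26) + 1)*(-7))² = (36 - 3*(26 + 1)*(-7))² = (36 - 3*27*(-7))² = (36 - 81*(-7))² = (36 + 567)² = 603² = 363609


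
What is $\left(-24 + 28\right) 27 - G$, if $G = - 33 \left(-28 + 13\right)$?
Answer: $-387$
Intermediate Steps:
$G = 495$ ($G = \left(-33\right) \left(-15\right) = 495$)
$\left(-24 + 28\right) 27 - G = \left(-24 + 28\right) 27 - 495 = 4 \cdot 27 - 495 = 108 - 495 = -387$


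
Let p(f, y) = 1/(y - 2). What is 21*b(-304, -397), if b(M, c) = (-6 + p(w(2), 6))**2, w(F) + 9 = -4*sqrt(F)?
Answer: 11109/16 ≈ 694.31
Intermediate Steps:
w(F) = -9 - 4*sqrt(F)
p(f, y) = 1/(-2 + y)
b(M, c) = 529/16 (b(M, c) = (-6 + 1/(-2 + 6))**2 = (-6 + 1/4)**2 = (-23/4)**2 = 529/16)
21*b(-304, -397) = 21*(529/16) = 11109/16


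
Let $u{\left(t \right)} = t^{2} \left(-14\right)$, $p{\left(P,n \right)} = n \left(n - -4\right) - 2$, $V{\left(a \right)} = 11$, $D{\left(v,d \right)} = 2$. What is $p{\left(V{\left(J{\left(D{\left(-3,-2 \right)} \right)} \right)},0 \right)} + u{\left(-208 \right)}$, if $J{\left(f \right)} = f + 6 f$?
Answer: $-605698$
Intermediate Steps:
$J{\left(f \right)} = 7 f$
$p{\left(P,n \right)} = -2 + n \left(4 + n\right)$ ($p{\left(P,n \right)} = n \left(n + 4\right) - 2 = n \left(4 + n\right) - 2 = -2 + n \left(4 + n\right)$)
$u{\left(t \right)} = - 14 t^{2}$
$p{\left(V{\left(J{\left(D{\left(-3,-2 \right)} \right)} \right)},0 \right)} + u{\left(-208 \right)} = \left(-2 + 0^{2} + 4 \cdot 0\right) - 14 \left(-208\right)^{2} = \left(-2 + 0 + 0\right) - 605696 = -2 - 605696 = -605698$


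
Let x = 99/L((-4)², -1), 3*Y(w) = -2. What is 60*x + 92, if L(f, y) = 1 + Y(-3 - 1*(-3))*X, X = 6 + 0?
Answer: -1888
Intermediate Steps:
Y(w) = -⅔ (Y(w) = (⅓)*(-2) = -⅔)
X = 6
L(f, y) = -3 (L(f, y) = 1 - ⅔*6 = 1 - 4 = -3)
x = -33 (x = 99/(-3) = 99*(-⅓) = -33)
60*x + 92 = 60*(-33) + 92 = -1980 + 92 = -1888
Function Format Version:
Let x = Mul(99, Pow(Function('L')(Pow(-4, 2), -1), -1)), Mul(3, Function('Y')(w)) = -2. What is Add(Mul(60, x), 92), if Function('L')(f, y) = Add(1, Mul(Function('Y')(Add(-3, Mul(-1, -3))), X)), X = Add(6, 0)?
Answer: -1888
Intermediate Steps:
Function('Y')(w) = Rational(-2, 3) (Function('Y')(w) = Mul(Rational(1, 3), -2) = Rational(-2, 3))
X = 6
Function('L')(f, y) = -3 (Function('L')(f, y) = Add(1, Mul(Rational(-2, 3), 6)) = Add(1, -4) = -3)
x = -33 (x = Mul(99, Pow(-3, -1)) = Mul(99, Rational(-1, 3)) = -33)
Add(Mul(60, x), 92) = Add(Mul(60, -33), 92) = Add(-1980, 92) = -1888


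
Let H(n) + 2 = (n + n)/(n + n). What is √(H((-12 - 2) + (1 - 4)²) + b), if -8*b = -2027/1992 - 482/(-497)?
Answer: I*√974297097501/990024 ≈ 0.99701*I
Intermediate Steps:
H(n) = -1 (H(n) = -2 + (n + n)/(n + n) = -2 + (2*n)/((2*n)) = -2 + (2*n)*(1/(2*n)) = -2 + 1 = -1)
b = 47275/7920192 (b = -(-2027/1992 - 482/(-497))/8 = -(-2027*1/1992 - 482*(-1/497))/8 = -(-2027/1992 + 482/497)/8 = -⅛*(-47275/990024) = 47275/7920192 ≈ 0.0059689)
√(H((-12 - 2) + (1 - 4)²) + b) = √(-1 + 47275/7920192) = √(-7872917/7920192) = I*√974297097501/990024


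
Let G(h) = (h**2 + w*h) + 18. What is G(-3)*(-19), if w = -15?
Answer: -1368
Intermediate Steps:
G(h) = 18 + h**2 - 15*h (G(h) = (h**2 - 15*h) + 18 = 18 + h**2 - 15*h)
G(-3)*(-19) = (18 + (-3)**2 - 15*(-3))*(-19) = (18 + 9 + 45)*(-19) = 72*(-19) = -1368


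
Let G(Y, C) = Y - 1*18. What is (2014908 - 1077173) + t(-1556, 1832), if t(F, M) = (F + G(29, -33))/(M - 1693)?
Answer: 130343620/139 ≈ 9.3772e+5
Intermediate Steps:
G(Y, C) = -18 + Y (G(Y, C) = Y - 18 = -18 + Y)
t(F, M) = (11 + F)/(-1693 + M) (t(F, M) = (F + (-18 + 29))/(M - 1693) = (F + 11)/(-1693 + M) = (11 + F)/(-1693 + M))
(2014908 - 1077173) + t(-1556, 1832) = (2014908 - 1077173) + (11 - 1556)/(-1693 + 1832) = 937735 - 1545/139 = 130343620/139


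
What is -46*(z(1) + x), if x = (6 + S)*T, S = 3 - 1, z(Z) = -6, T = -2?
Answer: 1012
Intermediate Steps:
S = 2
x = -16 (x = (6 + 2)*(-2) = 8*(-2) = -16)
-46*(z(1) + x) = -46*(-6 - 16) = -46*(-22) = 1012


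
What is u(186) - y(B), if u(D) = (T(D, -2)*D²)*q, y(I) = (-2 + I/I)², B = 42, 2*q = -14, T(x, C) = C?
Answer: 484343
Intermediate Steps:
q = -7 (q = (½)*(-14) = -7)
y(I) = 1 (y(I) = (-2 + 1)² = (-1)² = 1)
u(D) = 14*D² (u(D) = -2*D²*(-7) = 14*D²)
u(186) - y(B) = 14*186² - 1*1 = 14*34596 - 1 = 484344 - 1 = 484343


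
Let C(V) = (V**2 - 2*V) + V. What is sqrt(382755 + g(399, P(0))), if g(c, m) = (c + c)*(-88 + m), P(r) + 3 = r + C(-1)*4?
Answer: 3*sqrt(35169) ≈ 562.60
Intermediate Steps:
C(V) = V**2 - V
P(r) = 5 + r (P(r) = -3 + (r - (-1 - 1)*4) = -3 + (r - 1*(-2)*4) = -3 + (r + 2*4) = -3 + (r + 8) = -3 + (8 + r) = 5 + r)
g(c, m) = 2*c*(-88 + m) (g(c, m) = (2*c)*(-88 + m) = 2*c*(-88 + m))
sqrt(382755 + g(399, P(0))) = sqrt(382755 + 2*399*(-88 + (5 + 0))) = sqrt(382755 + 2*399*(-88 + 5)) = sqrt(382755 + 2*399*(-83)) = sqrt(382755 - 66234) = sqrt(316521) = 3*sqrt(35169)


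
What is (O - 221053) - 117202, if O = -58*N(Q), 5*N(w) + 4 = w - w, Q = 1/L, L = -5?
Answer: -1691043/5 ≈ -3.3821e+5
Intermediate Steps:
Q = -1/5 (Q = 1/(-5) = -1/5 ≈ -0.20000)
N(w) = -4/5 (N(w) = -4/5 + (w - w)/5 = -4/5 + (1/5)*0 = -4/5 + 0 = -4/5)
O = 232/5 (O = -58*(-4/5) = 232/5 ≈ 46.400)
(O - 221053) - 117202 = (232/5 - 221053) - 117202 = -1105033/5 - 117202 = -1691043/5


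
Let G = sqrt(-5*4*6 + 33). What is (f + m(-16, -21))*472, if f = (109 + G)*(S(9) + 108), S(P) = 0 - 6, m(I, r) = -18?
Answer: 5239200 + 48144*I*sqrt(87) ≈ 5.2392e+6 + 4.4906e+5*I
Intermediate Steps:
S(P) = -6
G = I*sqrt(87) (G = sqrt(-20*6 + 33) = sqrt(-120 + 33) = sqrt(-87) = I*sqrt(87) ≈ 9.3274*I)
f = 11118 + 102*I*sqrt(87) (f = (109 + I*sqrt(87))*(-6 + 108) = (109 + I*sqrt(87))*102 = 11118 + 102*I*sqrt(87) ≈ 11118.0 + 951.39*I)
(f + m(-16, -21))*472 = ((11118 + 102*I*sqrt(87)) - 18)*472 = (11100 + 102*I*sqrt(87))*472 = 5239200 + 48144*I*sqrt(87)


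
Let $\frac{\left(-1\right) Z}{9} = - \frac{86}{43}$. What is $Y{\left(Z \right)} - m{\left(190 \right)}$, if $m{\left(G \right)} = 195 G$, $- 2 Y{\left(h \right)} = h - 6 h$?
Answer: $-37005$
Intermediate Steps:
$Z = 18$ ($Z = - 9 \left(- \frac{86}{43}\right) = - 9 \left(\left(-86\right) \frac{1}{43}\right) = \left(-9\right) \left(-2\right) = 18$)
$Y{\left(h \right)} = \frac{5 h}{2}$ ($Y{\left(h \right)} = - \frac{h - 6 h}{2} = - \frac{\left(-5\right) h}{2} = \frac{5 h}{2}$)
$Y{\left(Z \right)} - m{\left(190 \right)} = \frac{5}{2} \cdot 18 - 195 \cdot 190 = 45 - 37050 = -37005$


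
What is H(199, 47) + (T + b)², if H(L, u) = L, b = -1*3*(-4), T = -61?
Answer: 2600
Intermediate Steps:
b = 12 (b = -3*(-4) = 12)
H(199, 47) + (T + b)² = 199 + (-61 + 12)² = 199 + (-49)² = 199 + 2401 = 2600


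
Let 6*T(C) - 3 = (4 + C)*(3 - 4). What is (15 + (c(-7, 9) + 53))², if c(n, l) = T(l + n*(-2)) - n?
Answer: 5041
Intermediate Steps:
T(C) = -⅙ - C/6 (T(C) = ½ + ((4 + C)*(3 - 4))/6 = ½ + ((4 + C)*(-1))/6 = ½ + (-4 - C)/6 = ½ + (-⅔ - C/6) = -⅙ - C/6)
c(n, l) = -⅙ - 2*n/3 - l/6 (c(n, l) = (-⅙ - (l + n*(-2))/6) - n = (-⅙ - (l - 2*n)/6) - n = (-⅙ + (-l/6 + n/3)) - n = (-⅙ - l/6 + n/3) - n = -⅙ - 2*n/3 - l/6)
(15 + (c(-7, 9) + 53))² = (15 + ((-⅙ - ⅔*(-7) - ⅙*9) + 53))² = (15 + ((-⅙ + 14/3 - 3/2) + 53))² = (15 + (3 + 53))² = (15 + 56)² = 71² = 5041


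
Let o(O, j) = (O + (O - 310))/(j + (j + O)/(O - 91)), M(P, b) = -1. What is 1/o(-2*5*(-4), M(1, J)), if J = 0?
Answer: 3/391 ≈ 0.0076726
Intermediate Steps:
o(O, j) = (-310 + 2*O)/(j + (O + j)/(-91 + O)) (o(O, j) = (O + (-310 + O))/(j + (O + j)/(-91 + O)) = (-310 + 2*O)/(j + (O + j)/(-91 + O)))
1/o(-2*5*(-4), M(1, J)) = 1/(2*(14105 + (-2*5*(-4))² - 246*(-2*5)*(-4))/(-2*5*(-4) - 90*(-1) + (-2*5*(-4))*(-1))) = 1/(2*(14105 + (-10*(-4))² - (-2460)*(-4))/(-10*(-4) + 90 - 10*(-4)*(-1))) = 1/(2*(14105 + 40² - 246*40)/(40 + 90 + 40*(-1))) = 1/(2*(14105 + 1600 - 9840)/(40 + 90 - 40)) = 1/(2*5865/90) = 1/(2*(1/90)*5865) = 1/(391/3) = 3/391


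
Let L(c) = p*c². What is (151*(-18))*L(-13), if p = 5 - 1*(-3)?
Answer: -3674736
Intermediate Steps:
p = 8 (p = 5 + 3 = 8)
L(c) = 8*c²
(151*(-18))*L(-13) = (151*(-18))*(8*(-13)²) = -21744*169 = -2718*1352 = -3674736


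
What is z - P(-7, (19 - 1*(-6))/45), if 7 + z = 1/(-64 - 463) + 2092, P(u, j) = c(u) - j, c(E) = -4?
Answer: 9910753/4743 ≈ 2089.6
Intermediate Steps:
P(u, j) = -4 - j
z = 1098794/527 (z = -7 + (1/(-64 - 463) + 2092) = -7 + (1/(-527) + 2092) = -7 + (-1/527 + 2092) = -7 + 1102483/527 = 1098794/527 ≈ 2085.0)
z - P(-7, (19 - 1*(-6))/45) = 1098794/527 - (-4 - (19 - 1*(-6))/45) = 1098794/527 - (-4 - (19 + 6)/45) = 1098794/527 - (-4 - 25/45) = 1098794/527 - (-4 - 1*5/9) = 1098794/527 - (-4 - 5/9) = 1098794/527 - 1*(-41/9) = 1098794/527 + 41/9 = 9910753/4743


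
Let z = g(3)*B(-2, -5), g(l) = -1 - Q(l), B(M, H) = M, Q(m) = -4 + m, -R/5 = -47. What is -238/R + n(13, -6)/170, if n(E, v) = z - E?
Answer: -8703/7990 ≈ -1.0892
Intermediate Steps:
R = 235 (R = -5*(-47) = 235)
g(l) = 3 - l (g(l) = -1 - (-4 + l) = -1 + (4 - l) = 3 - l)
z = 0 (z = (3 - 1*3)*(-2) = (3 - 3)*(-2) = 0*(-2) = 0)
n(E, v) = -E (n(E, v) = 0 - E = -E)
-238/R + n(13, -6)/170 = -238/235 - 1*13/170 = -238*1/235 - 13*1/170 = -238/235 - 13/170 = -8703/7990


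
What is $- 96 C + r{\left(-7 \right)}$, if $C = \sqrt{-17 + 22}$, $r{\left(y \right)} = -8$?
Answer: $-8 - 96 \sqrt{5} \approx -222.66$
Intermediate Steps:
$C = \sqrt{5} \approx 2.2361$
$- 96 C + r{\left(-7 \right)} = - 96 \sqrt{5} - 8 = -8 - 96 \sqrt{5}$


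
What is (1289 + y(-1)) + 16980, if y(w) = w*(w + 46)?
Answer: 18224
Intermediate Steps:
y(w) = w*(46 + w)
(1289 + y(-1)) + 16980 = (1289 - (46 - 1)) + 16980 = (1289 - 1*45) + 16980 = (1289 - 45) + 16980 = 1244 + 16980 = 18224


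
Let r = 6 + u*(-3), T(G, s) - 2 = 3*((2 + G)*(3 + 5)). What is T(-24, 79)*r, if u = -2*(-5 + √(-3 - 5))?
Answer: 12624 - 6312*I*√2 ≈ 12624.0 - 8926.5*I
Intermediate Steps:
T(G, s) = 50 + 24*G (T(G, s) = 2 + 3*((2 + G)*(3 + 5)) = 2 + 3*((2 + G)*8) = 2 + 3*(16 + 8*G) = 2 + (48 + 24*G) = 50 + 24*G)
u = 10 - 4*I*√2 (u = -2*(-5 + √(-8)) = -2*(-5 + 2*I*√2) = 10 - 4*I*√2 ≈ 10.0 - 5.6569*I)
r = -24 + 12*I*√2 (r = 6 + (10 - 4*I*√2)*(-3) = 6 + (-30 + 12*I*√2) = -24 + 12*I*√2 ≈ -24.0 + 16.971*I)
T(-24, 79)*r = (50 + 24*(-24))*(-24 + 12*I*√2) = (50 - 576)*(-24 + 12*I*√2) = -526*(-24 + 12*I*√2) = 12624 - 6312*I*√2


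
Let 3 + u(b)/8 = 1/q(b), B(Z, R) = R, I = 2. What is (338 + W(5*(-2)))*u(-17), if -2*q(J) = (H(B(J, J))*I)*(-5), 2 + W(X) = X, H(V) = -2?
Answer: -40424/5 ≈ -8084.8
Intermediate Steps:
W(X) = -2 + X
q(J) = -10 (q(J) = -(-2*2)*(-5)/2 = -(-2)*(-5) = -1/2*20 = -10)
u(b) = -124/5 (u(b) = -24 + 8/(-10) = -24 + 8*(-1/10) = -24 - 4/5 = -124/5)
(338 + W(5*(-2)))*u(-17) = (338 + (-2 + 5*(-2)))*(-124/5) = (338 + (-2 - 10))*(-124/5) = (338 - 12)*(-124/5) = 326*(-124/5) = -40424/5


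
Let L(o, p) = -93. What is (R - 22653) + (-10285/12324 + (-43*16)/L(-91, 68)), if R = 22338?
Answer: -39278797/127348 ≈ -308.44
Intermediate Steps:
(R - 22653) + (-10285/12324 + (-43*16)/L(-91, 68)) = (22338 - 22653) + (-10285/12324 - 43*16/(-93)) = -315 + (-10285*1/12324 - 688*(-1/93)) = -315 + (-10285/12324 + 688/93) = -315 + 835823/127348 = -39278797/127348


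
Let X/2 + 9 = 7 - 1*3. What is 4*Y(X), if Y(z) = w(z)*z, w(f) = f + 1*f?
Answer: 800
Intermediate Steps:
w(f) = 2*f (w(f) = f + f = 2*f)
X = -10 (X = -18 + 2*(7 - 1*3) = -18 + 2*(7 - 3) = -18 + 2*4 = -18 + 8 = -10)
Y(z) = 2*z**2 (Y(z) = (2*z)*z = 2*z**2)
4*Y(X) = 4*(2*(-10)**2) = 4*(2*100) = 4*200 = 800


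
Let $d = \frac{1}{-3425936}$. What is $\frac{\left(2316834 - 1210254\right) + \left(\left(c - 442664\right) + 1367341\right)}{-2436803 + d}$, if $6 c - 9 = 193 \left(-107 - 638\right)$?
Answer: $- \frac{20630585757488}{25044993367827} \approx -0.82374$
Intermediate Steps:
$c = - \frac{71888}{3}$ ($c = \frac{3}{2} + \frac{193 \left(-107 - 638\right)}{6} = \frac{3}{2} + \frac{193 \left(-745\right)}{6} = \frac{3}{2} + \frac{1}{6} \left(-143785\right) = \frac{3}{2} - \frac{143785}{6} = - \frac{71888}{3} \approx -23963.0$)
$d = - \frac{1}{3425936} \approx -2.9189 \cdot 10^{-7}$
$\frac{\left(2316834 - 1210254\right) + \left(\left(c - 442664\right) + 1367341\right)}{-2436803 + d} = \frac{\left(2316834 - 1210254\right) + \left(\left(- \frac{71888}{3} - 442664\right) + 1367341\right)}{-2436803 - \frac{1}{3425936}} = \frac{1106580 + \left(- \frac{1399880}{3} + 1367341\right)}{- \frac{8348331122609}{3425936}} = \left(1106580 + \frac{2702143}{3}\right) \left(- \frac{3425936}{8348331122609}\right) = \frac{6021883}{3} \left(- \frac{3425936}{8348331122609}\right) = - \frac{20630585757488}{25044993367827}$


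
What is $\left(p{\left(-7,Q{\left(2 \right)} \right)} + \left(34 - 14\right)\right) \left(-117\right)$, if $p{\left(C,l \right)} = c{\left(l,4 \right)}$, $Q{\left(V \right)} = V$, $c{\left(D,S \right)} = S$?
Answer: $-2808$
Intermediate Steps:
$p{\left(C,l \right)} = 4$
$\left(p{\left(-7,Q{\left(2 \right)} \right)} + \left(34 - 14\right)\right) \left(-117\right) = \left(4 + \left(34 - 14\right)\right) \left(-117\right) = \left(4 + 20\right) \left(-117\right) = 24 \left(-117\right) = -2808$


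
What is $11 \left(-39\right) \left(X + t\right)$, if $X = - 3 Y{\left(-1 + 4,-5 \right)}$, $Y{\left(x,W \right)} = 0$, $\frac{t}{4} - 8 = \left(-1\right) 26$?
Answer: $30888$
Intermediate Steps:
$t = -72$ ($t = 32 + 4 \left(\left(-1\right) 26\right) = 32 + 4 \left(-26\right) = 32 - 104 = -72$)
$X = 0$ ($X = \left(-3\right) 0 = 0$)
$11 \left(-39\right) \left(X + t\right) = 11 \left(-39\right) \left(0 - 72\right) = \left(-429\right) \left(-72\right) = 30888$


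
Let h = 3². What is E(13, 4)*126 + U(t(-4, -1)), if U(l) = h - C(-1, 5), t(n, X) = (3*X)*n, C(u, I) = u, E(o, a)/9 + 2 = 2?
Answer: 10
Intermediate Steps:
E(o, a) = 0 (E(o, a) = -18 + 9*2 = -18 + 18 = 0)
h = 9
t(n, X) = 3*X*n
U(l) = 10 (U(l) = 9 - 1*(-1) = 9 + 1 = 10)
E(13, 4)*126 + U(t(-4, -1)) = 0*126 + 10 = 0 + 10 = 10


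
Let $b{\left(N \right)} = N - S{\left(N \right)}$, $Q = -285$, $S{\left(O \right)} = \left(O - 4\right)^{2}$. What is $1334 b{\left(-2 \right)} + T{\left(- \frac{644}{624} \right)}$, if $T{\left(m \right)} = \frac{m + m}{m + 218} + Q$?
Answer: $- \frac{1725418841}{33847} \approx -50977.0$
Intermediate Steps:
$S{\left(O \right)} = \left(-4 + O\right)^{2}$
$b{\left(N \right)} = N - \left(-4 + N\right)^{2}$
$T{\left(m \right)} = -285 + \frac{2 m}{218 + m}$ ($T{\left(m \right)} = \frac{m + m}{m + 218} - 285 = \frac{2 m}{218 + m} - 285 = -285 + \frac{2 m}{218 + m}$)
$1334 b{\left(-2 \right)} + T{\left(- \frac{644}{624} \right)} = 1334 \left(-2 - \left(-4 - 2\right)^{2}\right) + \frac{-62130 - 283 \left(- \frac{644}{624}\right)}{218 - \frac{644}{624}} = 1334 \left(-2 - \left(-6\right)^{2}\right) + \frac{-62130 - 283 \left(\left(-644\right) \frac{1}{624}\right)}{218 - \frac{161}{156}} = 1334 \left(-2 - 36\right) + \frac{-62130 - - \frac{45563}{156}}{218 - \frac{161}{156}} = 1334 \left(-2 - 36\right) + \frac{-62130 + \frac{45563}{156}}{\frac{33847}{156}} = 1334 \left(-38\right) + \frac{156}{33847} \left(- \frac{9646717}{156}\right) = -50692 - \frac{9646717}{33847} = - \frac{1725418841}{33847}$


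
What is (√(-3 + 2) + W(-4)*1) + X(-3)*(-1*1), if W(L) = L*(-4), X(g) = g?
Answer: 19 + I ≈ 19.0 + 1.0*I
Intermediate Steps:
W(L) = -4*L
(√(-3 + 2) + W(-4)*1) + X(-3)*(-1*1) = (√(-3 + 2) - 4*(-4)*1) - (-3) = (√(-1) + 16*1) - 3*(-1) = (I + 16) + 3 = (16 + I) + 3 = 19 + I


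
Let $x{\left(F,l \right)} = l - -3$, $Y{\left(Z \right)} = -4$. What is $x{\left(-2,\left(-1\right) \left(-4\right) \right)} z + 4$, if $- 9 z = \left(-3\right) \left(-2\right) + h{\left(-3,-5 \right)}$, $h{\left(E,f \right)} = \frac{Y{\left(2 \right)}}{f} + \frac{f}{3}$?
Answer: $\frac{1}{135} \approx 0.0074074$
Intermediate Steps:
$h{\left(E,f \right)} = - \frac{4}{f} + \frac{f}{3}$
$z = - \frac{77}{135}$ ($z = - \frac{\left(-3\right) \left(-2\right) + \left(- \frac{4}{-5} + \frac{1}{3} \left(-5\right)\right)}{9} = - \frac{6 - \frac{13}{15}}{9} = \left(- \frac{1}{9}\right) \frac{77}{15} = - \frac{77}{135} \approx -0.57037$)
$x{\left(F,l \right)} = 3 + l$ ($x{\left(F,l \right)} = l + 3 = 3 + l$)
$x{\left(-2,\left(-1\right) \left(-4\right) \right)} z + 4 = \left(3 - -4\right) \left(- \frac{77}{135}\right) + 4 = \left(3 + 4\right) \left(- \frac{77}{135}\right) + 4 = 7 \left(- \frac{77}{135}\right) + 4 = - \frac{539}{135} + 4 = \frac{1}{135}$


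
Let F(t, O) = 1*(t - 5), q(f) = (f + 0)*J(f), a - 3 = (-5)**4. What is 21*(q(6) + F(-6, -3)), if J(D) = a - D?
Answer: 78141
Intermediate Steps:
a = 628 (a = 3 + (-5)**4 = 3 + 625 = 628)
J(D) = 628 - D
q(f) = f*(628 - f) (q(f) = (f + 0)*(628 - f) = f*(628 - f))
F(t, O) = -5 + t (F(t, O) = 1*(-5 + t) = -5 + t)
21*(q(6) + F(-6, -3)) = 21*(6*(628 - 1*6) + (-5 - 6)) = 21*(6*(628 - 6) - 11) = 21*(6*622 - 11) = 21*(3732 - 11) = 21*3721 = 78141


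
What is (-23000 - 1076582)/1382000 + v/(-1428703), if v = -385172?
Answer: -519334199073/987233773000 ≈ -0.52605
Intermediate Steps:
(-23000 - 1076582)/1382000 + v/(-1428703) = (-23000 - 1076582)/1382000 - 385172/(-1428703) = -1099582*1/1382000 - 385172*(-1/1428703) = -549791/691000 + 385172/1428703 = -519334199073/987233773000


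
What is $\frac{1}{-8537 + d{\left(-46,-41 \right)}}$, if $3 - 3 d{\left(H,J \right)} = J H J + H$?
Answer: $\frac{3}{51764} \approx 5.7955 \cdot 10^{-5}$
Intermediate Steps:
$d{\left(H,J \right)} = 1 - \frac{H}{3} - \frac{H J^{2}}{3}$ ($d{\left(H,J \right)} = 1 - \frac{J H J + H}{3} = 1 - \frac{H J J + H}{3} = 1 - \frac{H J^{2} + H}{3} = 1 - \frac{H + H J^{2}}{3} = 1 - \left(\frac{H}{3} + \frac{H J^{2}}{3}\right) = 1 - \frac{H}{3} - \frac{H J^{2}}{3}$)
$\frac{1}{-8537 + d{\left(-46,-41 \right)}} = \frac{1}{-8537 - \left(- \frac{49}{3} - \frac{77326}{3}\right)} = \frac{1}{-8537 + \left(1 + \frac{46}{3} - \left(- \frac{46}{3}\right) 1681\right)} = \frac{1}{-8537 + \left(1 + \frac{46}{3} + \frac{77326}{3}\right)} = \frac{1}{-8537 + \frac{77375}{3}} = \frac{1}{\frac{51764}{3}} = \frac{3}{51764}$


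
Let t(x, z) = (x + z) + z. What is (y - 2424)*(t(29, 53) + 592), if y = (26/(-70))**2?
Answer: -2158630937/1225 ≈ -1.7621e+6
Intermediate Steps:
t(x, z) = x + 2*z
y = 169/1225 (y = (26*(-1/70))**2 = (-13/35)**2 = 169/1225 ≈ 0.13796)
(y - 2424)*(t(29, 53) + 592) = (169/1225 - 2424)*((29 + 2*53) + 592) = -2969231*((29 + 106) + 592)/1225 = -2969231*(135 + 592)/1225 = -2969231/1225*727 = -2158630937/1225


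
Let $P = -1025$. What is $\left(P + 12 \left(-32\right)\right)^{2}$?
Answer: $1985281$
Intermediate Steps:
$\left(P + 12 \left(-32\right)\right)^{2} = \left(-1025 + 12 \left(-32\right)\right)^{2} = \left(-1025 - 384\right)^{2} = \left(-1409\right)^{2} = 1985281$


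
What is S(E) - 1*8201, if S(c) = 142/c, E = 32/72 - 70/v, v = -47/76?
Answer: -197072801/24034 ≈ -8199.8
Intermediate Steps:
v = -47/76 (v = -47*1/76 = -47/76 ≈ -0.61842)
E = 48068/423 (E = 32/72 - 70/(-47/76) = 32*(1/72) - 70*(-76/47) = 4/9 + 5320/47 = 48068/423 ≈ 113.64)
S(E) - 1*8201 = 142/(48068/423) - 1*8201 = 142*(423/48068) - 8201 = 30033/24034 - 8201 = -197072801/24034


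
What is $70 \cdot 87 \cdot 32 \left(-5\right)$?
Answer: $-974400$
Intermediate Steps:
$70 \cdot 87 \cdot 32 \left(-5\right) = 6090 \left(-160\right) = -974400$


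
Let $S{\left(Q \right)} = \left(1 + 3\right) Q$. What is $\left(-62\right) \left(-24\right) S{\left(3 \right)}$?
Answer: $17856$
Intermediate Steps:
$S{\left(Q \right)} = 4 Q$
$\left(-62\right) \left(-24\right) S{\left(3 \right)} = \left(-62\right) \left(-24\right) 4 \cdot 3 = 1488 \cdot 12 = 17856$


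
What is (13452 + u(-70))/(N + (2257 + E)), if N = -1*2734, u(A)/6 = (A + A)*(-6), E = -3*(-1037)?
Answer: 3082/439 ≈ 7.0205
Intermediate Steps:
E = 3111
u(A) = -72*A (u(A) = 6*((A + A)*(-6)) = 6*((2*A)*(-6)) = 6*(-12*A) = -72*A)
N = -2734
(13452 + u(-70))/(N + (2257 + E)) = (13452 - 72*(-70))/(-2734 + (2257 + 3111)) = (13452 + 5040)/(-2734 + 5368) = 18492/2634 = 18492*(1/2634) = 3082/439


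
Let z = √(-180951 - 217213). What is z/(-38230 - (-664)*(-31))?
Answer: -13*I*√589/29407 ≈ -0.010729*I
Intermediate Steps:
z = 26*I*√589 (z = √(-398164) = 26*I*√589 ≈ 631.0*I)
z/(-38230 - (-664)*(-31)) = (26*I*√589)/(-38230 - (-664)*(-31)) = (26*I*√589)/(-38230 - 1*20584) = (26*I*√589)/(-38230 - 20584) = (26*I*√589)/(-58814) = (26*I*√589)*(-1/58814) = -13*I*√589/29407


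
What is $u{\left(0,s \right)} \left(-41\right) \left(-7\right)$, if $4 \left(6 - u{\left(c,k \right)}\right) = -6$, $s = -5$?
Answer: $\frac{4305}{2} \approx 2152.5$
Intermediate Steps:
$u{\left(c,k \right)} = \frac{15}{2}$ ($u{\left(c,k \right)} = 6 - - \frac{3}{2} = 6 + \frac{3}{2} = \frac{15}{2}$)
$u{\left(0,s \right)} \left(-41\right) \left(-7\right) = \frac{15}{2} \left(-41\right) \left(-7\right) = \left(- \frac{615}{2}\right) \left(-7\right) = \frac{4305}{2}$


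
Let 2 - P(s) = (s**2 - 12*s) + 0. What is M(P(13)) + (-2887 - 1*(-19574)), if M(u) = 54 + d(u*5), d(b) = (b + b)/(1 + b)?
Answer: 452062/27 ≈ 16743.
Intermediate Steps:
P(s) = 2 - s**2 + 12*s (P(s) = 2 - ((s**2 - 12*s) + 0) = 2 - (s**2 - 12*s) = 2 + (-s**2 + 12*s) = 2 - s**2 + 12*s)
d(b) = 2*b/(1 + b) (d(b) = (2*b)/(1 + b) = 2*b/(1 + b))
M(u) = 54 + 10*u/(1 + 5*u) (M(u) = 54 + 2*(u*5)/(1 + u*5) = 54 + 2*(5*u)/(1 + 5*u) = 54 + 10*u/(1 + 5*u))
M(P(13)) + (-2887 - 1*(-19574)) = 2*(27 + 140*(2 - 1*13**2 + 12*13))/(1 + 5*(2 - 1*13**2 + 12*13)) + (-2887 - 1*(-19574)) = 2*(27 + 140*(2 - 1*169 + 156))/(1 + 5*(2 - 1*169 + 156)) + (-2887 + 19574) = 2*(27 + 140*(2 - 169 + 156))/(1 + 5*(2 - 169 + 156)) + 16687 = 2*(27 + 140*(-11))/(1 + 5*(-11)) + 16687 = 2*(27 - 1540)/(1 - 55) + 16687 = 2*(-1513)/(-54) + 16687 = 2*(-1/54)*(-1513) + 16687 = 1513/27 + 16687 = 452062/27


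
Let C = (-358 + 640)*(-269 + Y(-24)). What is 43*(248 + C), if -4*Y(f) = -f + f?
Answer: -3251230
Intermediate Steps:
Y(f) = 0 (Y(f) = -(-f + f)/4 = -¼*0 = 0)
C = -75858 (C = (-358 + 640)*(-269 + 0) = 282*(-269) = -75858)
43*(248 + C) = 43*(248 - 75858) = 43*(-75610) = -3251230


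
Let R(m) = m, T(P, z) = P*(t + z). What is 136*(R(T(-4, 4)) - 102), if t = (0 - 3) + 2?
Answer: -15504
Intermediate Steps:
t = -1 (t = -3 + 2 = -1)
T(P, z) = P*(-1 + z)
136*(R(T(-4, 4)) - 102) = 136*(-4*(-1 + 4) - 102) = 136*(-4*3 - 102) = 136*(-12 - 102) = 136*(-114) = -15504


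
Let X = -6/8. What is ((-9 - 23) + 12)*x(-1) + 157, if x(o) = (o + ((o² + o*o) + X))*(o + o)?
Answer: 167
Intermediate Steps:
X = -¾ (X = -6*⅛ = -¾ ≈ -0.75000)
x(o) = 2*o*(-¾ + o + 2*o²) (x(o) = (o + ((o² + o*o) - ¾))*(o + o) = (o + ((o² + o²) - ¾))*(2*o) = (o + (2*o² - ¾))*(2*o) = (o + (-¾ + 2*o²))*(2*o) = (-¾ + o + 2*o²)*(2*o) = 2*o*(-¾ + o + 2*o²))
((-9 - 23) + 12)*x(-1) + 157 = ((-9 - 23) + 12)*((½)*(-1)*(-3 + 4*(-1) + 8*(-1)²)) + 157 = (-32 + 12)*((½)*(-1)*(-3 - 4 + 8*1)) + 157 = -10*(-1)*(-3 - 4 + 8) + 157 = -10*(-1) + 157 = -20*(-½) + 157 = 10 + 157 = 167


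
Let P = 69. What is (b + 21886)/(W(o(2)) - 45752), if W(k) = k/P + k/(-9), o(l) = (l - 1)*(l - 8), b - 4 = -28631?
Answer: 465129/3156848 ≈ 0.14734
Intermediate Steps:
b = -28627 (b = 4 - 28631 = -28627)
o(l) = (-1 + l)*(-8 + l)
W(k) = -20*k/207 (W(k) = k/69 + k/(-9) = k*(1/69) + k*(-⅑) = k/69 - k/9 = -20*k/207)
(b + 21886)/(W(o(2)) - 45752) = (-28627 + 21886)/(-20*(8 + 2² - 9*2)/207 - 45752) = -6741/(-20*(8 + 4 - 18)/207 - 45752) = -6741/(-20/207*(-6) - 45752) = -6741/(40/69 - 45752) = -6741/(-3156848/69) = -6741*(-69/3156848) = 465129/3156848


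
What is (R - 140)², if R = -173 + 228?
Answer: 7225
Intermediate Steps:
R = 55
(R - 140)² = (55 - 140)² = (-85)² = 7225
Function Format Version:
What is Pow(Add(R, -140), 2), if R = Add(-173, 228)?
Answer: 7225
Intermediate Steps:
R = 55
Pow(Add(R, -140), 2) = Pow(Add(55, -140), 2) = Pow(-85, 2) = 7225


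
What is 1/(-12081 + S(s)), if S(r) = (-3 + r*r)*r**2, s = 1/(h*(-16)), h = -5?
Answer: -40960000/494837779199 ≈ -8.2775e-5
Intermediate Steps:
s = 1/80 (s = 1/(-5*(-16)) = 1/80 ≈ 0.012500)
S(r) = r**2*(-3 + r**2) (S(r) = (-3 + r**2)*r**2 = r**2*(-3 + r**2))
1/(-12081 + S(s)) = 1/(-12081 + (1/80)**2*(-3 + (1/80)**2)) = 1/(-12081 + (-3 + 1/6400)/6400) = 1/(-12081 + (1/6400)*(-19199/6400)) = 1/(-12081 - 19199/40960000) = 1/(-494837779199/40960000) = -40960000/494837779199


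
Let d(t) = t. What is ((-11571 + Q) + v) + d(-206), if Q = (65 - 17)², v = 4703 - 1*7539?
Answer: -12309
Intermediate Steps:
v = -2836 (v = 4703 - 7539 = -2836)
Q = 2304 (Q = 48² = 2304)
((-11571 + Q) + v) + d(-206) = ((-11571 + 2304) - 2836) - 206 = (-9267 - 2836) - 206 = -12103 - 206 = -12309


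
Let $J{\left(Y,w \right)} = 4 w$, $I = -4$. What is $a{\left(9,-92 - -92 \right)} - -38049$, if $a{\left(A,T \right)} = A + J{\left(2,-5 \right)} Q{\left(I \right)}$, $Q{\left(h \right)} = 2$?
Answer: $38018$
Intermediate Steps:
$a{\left(A,T \right)} = -40 + A$ ($a{\left(A,T \right)} = A + 4 \left(-5\right) 2 = A - 40 = -40 + A$)
$a{\left(9,-92 - -92 \right)} - -38049 = \left(-40 + 9\right) - -38049 = -31 + 38049 = 38018$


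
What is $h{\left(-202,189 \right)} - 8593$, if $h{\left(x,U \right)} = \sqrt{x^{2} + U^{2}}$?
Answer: $-8593 + 5 \sqrt{3061} \approx -8316.4$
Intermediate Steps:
$h{\left(x,U \right)} = \sqrt{U^{2} + x^{2}}$
$h{\left(-202,189 \right)} - 8593 = \sqrt{189^{2} + \left(-202\right)^{2}} - 8593 = \sqrt{35721 + 40804} - 8593 = \sqrt{76525} - 8593 = 5 \sqrt{3061} - 8593 = -8593 + 5 \sqrt{3061}$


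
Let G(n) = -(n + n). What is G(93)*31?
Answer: -5766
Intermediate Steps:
G(n) = -2*n
G(93)*31 = -2*93*31 = -186*31 = -5766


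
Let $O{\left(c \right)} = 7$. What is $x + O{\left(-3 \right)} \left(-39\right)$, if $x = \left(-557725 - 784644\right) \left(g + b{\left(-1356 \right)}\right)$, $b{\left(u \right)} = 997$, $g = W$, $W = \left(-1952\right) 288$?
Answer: $753309292778$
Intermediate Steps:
$W = -562176$
$g = -562176$
$x = 753309293051$ ($x = \left(-557725 - 784644\right) \left(-562176 + 997\right) = \left(-1342369\right) \left(-561179\right) = 753309293051$)
$x + O{\left(-3 \right)} \left(-39\right) = 753309293051 + 7 \left(-39\right) = 753309293051 - 273 = 753309292778$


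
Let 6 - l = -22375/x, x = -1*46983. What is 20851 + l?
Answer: 979902056/46983 ≈ 20857.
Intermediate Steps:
x = -46983
l = 259523/46983 (l = 6 - (-22375)/(-46983) = 6 - (-22375)*(-1)/46983 = 6 - 1*22375/46983 = 6 - 22375/46983 = 259523/46983 ≈ 5.5238)
20851 + l = 20851 + 259523/46983 = 979902056/46983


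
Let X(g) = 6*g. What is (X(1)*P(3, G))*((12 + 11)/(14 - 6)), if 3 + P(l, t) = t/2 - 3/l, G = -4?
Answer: -207/2 ≈ -103.50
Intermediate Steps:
P(l, t) = -3 + t/2 - 3/l (P(l, t) = -3 + (t/2 - 3/l) = -3 + t/2 - 3/l)
(X(1)*P(3, G))*((12 + 11)/(14 - 6)) = ((6*1)*(-3 + (½)*(-4) - 3/3))*((12 + 11)/(14 - 6)) = (6*(-3 - 2 - 3*⅓))*(23/8) = (6*(-3 - 2 - 1))*(23*(⅛)) = (6*(-6))*(23/8) = -36*23/8 = -207/2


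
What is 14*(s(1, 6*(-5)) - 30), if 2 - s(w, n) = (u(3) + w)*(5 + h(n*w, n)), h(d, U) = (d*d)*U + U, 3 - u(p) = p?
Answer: 377958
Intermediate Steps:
u(p) = 3 - p
h(d, U) = U + U*d**2 (h(d, U) = d**2*U + U = U*d**2 + U = U + U*d**2)
s(w, n) = 2 - w*(5 + n*(1 + n**2*w**2)) (s(w, n) = 2 - ((3 - 1*3) + w)*(5 + n*(1 + (n*w)**2)) = 2 - ((3 - 3) + w)*(5 + n*(1 + n**2*w**2)) = 2 - (0 + w)*(5 + n*(1 + n**2*w**2)) = 2 - w*(5 + n*(1 + n**2*w**2)))
14*(s(1, 6*(-5)) - 30) = 14*((2 - 5*1 - 1*6*(-5)*1 - 1*(6*(-5))**3*1**3) - 30) = 14*((2 - 5 - 1*(-30)*1 - 1*(-30)**3*1) - 30) = 14*((2 - 5 + 30 - 1*(-27000)*1) - 30) = 14*((2 - 5 + 30 + 27000) - 30) = 14*(27027 - 30) = 14*26997 = 377958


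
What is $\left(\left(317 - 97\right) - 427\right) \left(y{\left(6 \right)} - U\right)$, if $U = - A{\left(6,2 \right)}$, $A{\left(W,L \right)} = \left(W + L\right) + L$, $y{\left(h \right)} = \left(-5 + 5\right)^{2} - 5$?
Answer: $-1035$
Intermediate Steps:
$y{\left(h \right)} = -5$ ($y{\left(h \right)} = 0^{2} - 5 = 0 - 5 = -5$)
$A{\left(W,L \right)} = W + 2 L$ ($A{\left(W,L \right)} = \left(L + W\right) + L = W + 2 L$)
$U = -10$ ($U = - (6 + 2 \cdot 2) = - (6 + 4) = \left(-1\right) 10 = -10$)
$\left(\left(317 - 97\right) - 427\right) \left(y{\left(6 \right)} - U\right) = \left(\left(317 - 97\right) - 427\right) \left(-5 - -10\right) = \left(220 - 427\right) \left(-5 + 10\right) = \left(-207\right) 5 = -1035$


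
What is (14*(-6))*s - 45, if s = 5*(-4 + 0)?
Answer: 1635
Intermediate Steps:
s = -20 (s = 5*(-4) = -20)
(14*(-6))*s - 45 = (14*(-6))*(-20) - 45 = -84*(-20) - 45 = 1680 - 45 = 1635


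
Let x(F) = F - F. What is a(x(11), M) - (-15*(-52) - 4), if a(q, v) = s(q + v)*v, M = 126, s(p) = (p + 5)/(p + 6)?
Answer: -14321/22 ≈ -650.95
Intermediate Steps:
x(F) = 0
s(p) = (5 + p)/(6 + p)
a(q, v) = v*(5 + q + v)/(6 + q + v) (a(q, v) = ((5 + (q + v))/(6 + (q + v)))*v = ((5 + q + v)/(6 + q + v))*v = v*(5 + q + v)/(6 + q + v))
a(x(11), M) - (-15*(-52) - 4) = 126*(5 + 0 + 126)/(6 + 0 + 126) - (-15*(-52) - 4) = 126*131/132 - (780 - 4) = 126*(1/132)*131 - 1*776 = 2751/22 - 776 = -14321/22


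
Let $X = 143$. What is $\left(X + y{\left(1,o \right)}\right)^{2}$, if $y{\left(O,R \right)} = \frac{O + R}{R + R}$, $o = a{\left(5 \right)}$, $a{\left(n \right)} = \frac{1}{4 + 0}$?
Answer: $\frac{84681}{4} \approx 21170.0$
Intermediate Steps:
$a{\left(n \right)} = \frac{1}{4}$
$o = \frac{1}{4} \approx 0.25$
$y{\left(O,R \right)} = \frac{O + R}{2 R}$
$\left(X + y{\left(1,o \right)}\right)^{2} = \left(143 + \frac{\frac{1}{\frac{1}{4}} \left(1 + \frac{1}{4}\right)}{2}\right)^{2} = \left(143 + \frac{1}{2} \cdot 4 \cdot \frac{5}{4}\right)^{2} = \left(143 + \frac{5}{2}\right)^{2} = \left(\frac{291}{2}\right)^{2} = \frac{84681}{4}$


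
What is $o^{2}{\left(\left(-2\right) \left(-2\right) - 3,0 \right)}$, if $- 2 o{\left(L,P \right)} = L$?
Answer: $\frac{1}{4} \approx 0.25$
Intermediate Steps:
$o{\left(L,P \right)} = - \frac{L}{2}$
$o^{2}{\left(\left(-2\right) \left(-2\right) - 3,0 \right)} = \left(- \frac{\left(-2\right) \left(-2\right) - 3}{2}\right)^{2} = \left(- \frac{4 - 3}{2}\right)^{2} = \left(\left(- \frac{1}{2}\right) 1\right)^{2} = \left(- \frac{1}{2}\right)^{2} = \frac{1}{4}$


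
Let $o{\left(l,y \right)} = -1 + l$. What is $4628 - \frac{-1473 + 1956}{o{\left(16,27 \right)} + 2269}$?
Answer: $\frac{10569869}{2284} \approx 4627.8$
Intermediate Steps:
$4628 - \frac{-1473 + 1956}{o{\left(16,27 \right)} + 2269} = 4628 - \frac{-1473 + 1956}{\left(-1 + 16\right) + 2269} = 4628 - \frac{483}{15 + 2269} = 4628 - \frac{483}{2284} = \frac{10569869}{2284}$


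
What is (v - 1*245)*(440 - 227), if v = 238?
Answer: -1491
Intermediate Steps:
(v - 1*245)*(440 - 227) = (238 - 1*245)*(440 - 227) = (238 - 245)*213 = -7*213 = -1491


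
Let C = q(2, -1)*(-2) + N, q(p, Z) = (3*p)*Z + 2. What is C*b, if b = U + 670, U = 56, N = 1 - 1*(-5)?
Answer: 10164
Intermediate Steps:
q(p, Z) = 2 + 3*Z*p (q(p, Z) = 3*Z*p + 2 = 2 + 3*Z*p)
N = 6 (N = 1 + 5 = 6)
b = 726 (b = 56 + 670 = 726)
C = 14 (C = (2 + 3*(-1)*2)*(-2) + 6 = (2 - 6)*(-2) + 6 = -4*(-2) + 6 = 8 + 6 = 14)
C*b = 14*726 = 10164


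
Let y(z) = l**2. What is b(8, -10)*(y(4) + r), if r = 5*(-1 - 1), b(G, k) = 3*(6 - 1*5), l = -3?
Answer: -3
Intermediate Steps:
b(G, k) = 3 (b(G, k) = 3*(6 - 5) = 3*1 = 3)
y(z) = 9 (y(z) = (-3)**2 = 9)
r = -10 (r = 5*(-2) = -10)
b(8, -10)*(y(4) + r) = 3*(9 - 10) = 3*(-1) = -3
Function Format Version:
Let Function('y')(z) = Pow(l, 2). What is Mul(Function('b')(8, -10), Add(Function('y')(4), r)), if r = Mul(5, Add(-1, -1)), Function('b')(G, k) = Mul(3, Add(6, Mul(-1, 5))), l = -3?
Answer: -3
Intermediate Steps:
Function('b')(G, k) = 3 (Function('b')(G, k) = Mul(3, Add(6, -5)) = Mul(3, 1) = 3)
Function('y')(z) = 9 (Function('y')(z) = Pow(-3, 2) = 9)
r = -10 (r = Mul(5, -2) = -10)
Mul(Function('b')(8, -10), Add(Function('y')(4), r)) = Mul(3, Add(9, -10)) = Mul(3, -1) = -3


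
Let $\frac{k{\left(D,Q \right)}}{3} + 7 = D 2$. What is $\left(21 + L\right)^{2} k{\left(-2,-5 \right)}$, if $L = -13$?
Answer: $-2112$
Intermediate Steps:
$k{\left(D,Q \right)} = -21 + 6 D$ ($k{\left(D,Q \right)} = -21 + 3 D 2 = -21 + 3 \cdot 2 D = -21 + 6 D$)
$\left(21 + L\right)^{2} k{\left(-2,-5 \right)} = \left(21 - 13\right)^{2} \left(-21 + 6 \left(-2\right)\right) = 8^{2} \left(-21 - 12\right) = 64 \left(-33\right) = -2112$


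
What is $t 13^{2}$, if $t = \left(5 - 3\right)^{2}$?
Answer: $676$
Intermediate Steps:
$t = 4$ ($t = 2^{2} = 4$)
$t 13^{2} = 4 \cdot 13^{2} = 4 \cdot 169 = 676$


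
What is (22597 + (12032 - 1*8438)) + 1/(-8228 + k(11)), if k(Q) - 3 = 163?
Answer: 211151841/8062 ≈ 26191.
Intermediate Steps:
k(Q) = 166 (k(Q) = 3 + 163 = 166)
(22597 + (12032 - 1*8438)) + 1/(-8228 + k(11)) = (22597 + (12032 - 1*8438)) + 1/(-8228 + 166) = (22597 + (12032 - 8438)) + 1/(-8062) = (22597 + 3594) - 1/8062 = 26191 - 1/8062 = 211151841/8062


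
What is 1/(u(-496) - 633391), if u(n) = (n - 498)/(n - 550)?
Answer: -523/331262996 ≈ -1.5788e-6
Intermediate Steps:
u(n) = (-498 + n)/(-550 + n)
1/(u(-496) - 633391) = 1/((-498 - 496)/(-550 - 496) - 633391) = 1/(-994/(-1046) - 633391) = 1/(-1/1046*(-994) - 633391) = 1/(497/523 - 633391) = 1/(-331262996/523) = -523/331262996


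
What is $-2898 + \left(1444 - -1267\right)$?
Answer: $-187$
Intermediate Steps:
$-2898 + \left(1444 - -1267\right) = -2898 + \left(1444 + 1267\right) = -2898 + 2711 = -187$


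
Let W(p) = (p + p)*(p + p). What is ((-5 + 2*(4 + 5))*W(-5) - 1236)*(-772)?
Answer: -49408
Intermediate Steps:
W(p) = 4*p**2 (W(p) = (2*p)*(2*p) = 4*p**2)
((-5 + 2*(4 + 5))*W(-5) - 1236)*(-772) = ((-5 + 2*(4 + 5))*(4*(-5)**2) - 1236)*(-772) = ((-5 + 2*9)*(4*25) - 1236)*(-772) = ((-5 + 18)*100 - 1236)*(-772) = (13*100 - 1236)*(-772) = (1300 - 1236)*(-772) = 64*(-772) = -49408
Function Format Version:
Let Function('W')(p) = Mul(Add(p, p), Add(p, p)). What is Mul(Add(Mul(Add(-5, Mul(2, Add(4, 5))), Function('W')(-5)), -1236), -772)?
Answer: -49408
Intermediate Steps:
Function('W')(p) = Mul(4, Pow(p, 2)) (Function('W')(p) = Mul(Mul(2, p), Mul(2, p)) = Mul(4, Pow(p, 2)))
Mul(Add(Mul(Add(-5, Mul(2, Add(4, 5))), Function('W')(-5)), -1236), -772) = Mul(Add(Mul(Add(-5, Mul(2, Add(4, 5))), Mul(4, Pow(-5, 2))), -1236), -772) = Mul(Add(Mul(Add(-5, Mul(2, 9)), Mul(4, 25)), -1236), -772) = Mul(Add(Mul(Add(-5, 18), 100), -1236), -772) = Mul(Add(Mul(13, 100), -1236), -772) = Mul(Add(1300, -1236), -772) = Mul(64, -772) = -49408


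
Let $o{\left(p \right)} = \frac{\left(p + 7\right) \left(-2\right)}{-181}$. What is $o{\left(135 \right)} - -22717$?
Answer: $\frac{4112061}{181} \approx 22719.0$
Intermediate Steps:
$o{\left(p \right)} = \frac{14}{181} + \frac{2 p}{181}$ ($o{\left(p \right)} = \left(7 + p\right) \left(-2\right) \left(- \frac{1}{181}\right) = \left(-14 - 2 p\right) \left(- \frac{1}{181}\right) = \frac{14}{181} + \frac{2 p}{181}$)
$o{\left(135 \right)} - -22717 = \left(\frac{14}{181} + \frac{2}{181} \cdot 135\right) - -22717 = \left(\frac{14}{181} + \frac{270}{181}\right) + 22717 = \frac{284}{181} + 22717 = \frac{4112061}{181}$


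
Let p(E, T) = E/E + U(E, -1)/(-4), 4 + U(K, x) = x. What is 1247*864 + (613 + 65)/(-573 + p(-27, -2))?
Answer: 819906584/761 ≈ 1.0774e+6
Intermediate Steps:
U(K, x) = -4 + x
p(E, T) = 9/4 (p(E, T) = E/E + (-4 - 1)/(-4) = 1 - 5*(-¼) = 1 + 5/4 = 9/4)
1247*864 + (613 + 65)/(-573 + p(-27, -2)) = 1247*864 + (613 + 65)/(-573 + 9/4) = 1077408 + 678/(-2283/4) = 1077408 + 678*(-4/2283) = 1077408 - 904/761 = 819906584/761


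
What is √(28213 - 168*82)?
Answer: √14437 ≈ 120.15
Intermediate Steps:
√(28213 - 168*82) = √(28213 - 13776) = √14437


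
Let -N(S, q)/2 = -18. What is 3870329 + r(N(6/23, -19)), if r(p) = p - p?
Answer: 3870329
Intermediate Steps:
N(S, q) = 36 (N(S, q) = -2*(-18) = 36)
r(p) = 0
3870329 + r(N(6/23, -19)) = 3870329 + 0 = 3870329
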